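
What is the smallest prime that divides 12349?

53

12349 is odd.
Digit sum 19, not divisible by 3.
Ends in 9: not divisible by 5.
7: 12349 = 7·1764 + 1
11: 12349 = 11·1122 + 7
13: 12349 = 13·949 + 12
17: 12349 = 17·726 + 7
19: 12349 = 19·649 + 18
23: 12349 = 23·536 + 21
29: 12349 = 29·425 + 24
31: 12349 = 31·398 + 11
37: 12349 = 37·333 + 28
41: 12349 = 41·301 + 8
43: 12349 = 43·287 + 8
47: 12349 = 47·262 + 35
53: 12349 = 53·233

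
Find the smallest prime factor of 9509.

9509 is odd.
Digit sum 23, not divisible by 3.
Ends in 9: not divisible by 5.
7: 9509 = 7·1358 + 3
11: 9509 = 11·864 + 5
13: 9509 = 13·731 + 6
17: 9509 = 17·559 + 6
19: 9509 = 19·500 + 9
23: 9509 = 23·413 + 10
29: 9509 = 29·327 + 26
31: 9509 = 31·306 + 23
37: 9509 = 37·257

37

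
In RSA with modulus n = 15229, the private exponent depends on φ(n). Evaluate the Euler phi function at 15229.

Factor: 15229 = 97 · 157.
φ(15229) = (97−1) · (157−1) = 96 · 156 = 14976.

14976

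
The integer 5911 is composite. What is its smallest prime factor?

23

5911 is odd.
Digit sum 16, not divisible by 3.
Ends in 1: not divisible by 5.
7: 5911 = 7·844 + 3
11: 5911 = 11·537 + 4
13: 5911 = 13·454 + 9
17: 5911 = 17·347 + 12
19: 5911 = 19·311 + 2
23: 5911 = 23·257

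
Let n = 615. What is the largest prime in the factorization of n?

615 = 3 · 205
205 = 5 · 41
41 is prime.
So 615 = 3 · 5 · 41; the largest prime factor is 41.

41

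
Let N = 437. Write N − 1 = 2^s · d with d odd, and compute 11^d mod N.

182

437 − 1 = 436 = 2^2 · 109, so d = 109.
11^1 ≡ 11 (mod 437)
11^2 ≡ 11^2 = 121 ≡ 121 (mod 437)
11^4 ≡ 121^2 = 14641 ≡ 220 (mod 437)
11^8 ≡ 220^2 = 48400 ≡ 330 (mod 437)
11^16 ≡ 330^2 = 108900 ≡ 87 (mod 437)
11^32 ≡ 87^2 = 7569 ≡ 140 (mod 437)
11^64 ≡ 140^2 = 19600 ≡ 372 (mod 437)
109 = 64 + 32 + 8 + 4 + 1 in binary powers of 2.
So 11^109 ≡ 372 · 140 · 330 · 220 · 11 ≡ 182 (mod 437).
Squaring chain: 182 → 349; never reaches −1, so base 11 is a Miller–Rabin witness that 437 is composite.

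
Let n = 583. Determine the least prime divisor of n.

583 is odd.
Digit sum 16, not divisible by 3.
Ends in 3: not divisible by 5.
7: 583 = 7·83 + 2
11: 583 = 11·53

11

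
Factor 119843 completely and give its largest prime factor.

79

119843 = 37 · 3239
3239 = 41 · 79
79 is prime.
So 119843 = 37 · 41 · 79; the largest prime factor is 79.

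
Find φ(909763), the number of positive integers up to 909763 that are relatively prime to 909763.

881664

Factor: 909763 = 83 · 97 · 113.
φ(909763) = (83−1) · (97−1) · (113−1) = 82 · 96 · 112 = 881664.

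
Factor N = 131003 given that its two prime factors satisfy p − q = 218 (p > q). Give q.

Since p = q + 218, we have 131003 = q(q + 218), so q² + 218q − 131003 = 0.
Discriminant: 218² + 4·131003 = 47524 + 524012 = 571536; √571536 = 756.
q = (−218 + 756)/2 = 269, and p = q + 218 = 487.
Check: 269 · 487 = 131003.

269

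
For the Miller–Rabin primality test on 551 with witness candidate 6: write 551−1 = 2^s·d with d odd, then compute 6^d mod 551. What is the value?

138

551 − 1 = 550 = 2^1 · 275, so d = 275.
6^1 ≡ 6 (mod 551)
6^2 ≡ 6^2 = 36 ≡ 36 (mod 551)
6^4 ≡ 36^2 = 1296 ≡ 194 (mod 551)
6^8 ≡ 194^2 = 37636 ≡ 168 (mod 551)
6^16 ≡ 168^2 = 28224 ≡ 123 (mod 551)
6^32 ≡ 123^2 = 15129 ≡ 252 (mod 551)
6^64 ≡ 252^2 = 63504 ≡ 139 (mod 551)
6^128 ≡ 139^2 = 19321 ≡ 36 (mod 551)
6^256 ≡ 36^2 = 1296 ≡ 194 (mod 551)
275 = 256 + 16 + 2 + 1 in binary powers of 2.
So 6^275 ≡ 194 · 123 · 36 · 6 ≡ 138 (mod 551).
Squaring chain: 138; never reaches −1, so base 6 is a Miller–Rabin witness that 551 is composite.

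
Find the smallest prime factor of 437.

437 is odd.
Digit sum 14, not divisible by 3.
Ends in 7: not divisible by 5.
7: 437 = 7·62 + 3
11: 437 = 11·39 + 8
13: 437 = 13·33 + 8
17: 437 = 17·25 + 12
19: 437 = 19·23

19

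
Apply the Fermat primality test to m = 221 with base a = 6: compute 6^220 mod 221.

6^1 ≡ 6 (mod 221)
6^2 ≡ 6^2 = 36 ≡ 36 (mod 221)
6^4 ≡ 36^2 = 1296 ≡ 191 (mod 221)
6^8 ≡ 191^2 = 36481 ≡ 16 (mod 221)
6^16 ≡ 16^2 = 256 ≡ 35 (mod 221)
6^32 ≡ 35^2 = 1225 ≡ 120 (mod 221)
6^64 ≡ 120^2 = 14400 ≡ 35 (mod 221)
6^128 ≡ 35^2 = 1225 ≡ 120 (mod 221)
220 = 128 + 64 + 16 + 8 + 4 in binary powers of 2.
So 6^220 ≡ 120 · 35 · 35 · 16 · 191 ≡ 217 (mod 221).
Since 217 ≠ 1, base 6 is a Fermat witness: 221 is composite.

217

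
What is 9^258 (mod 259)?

9^1 ≡ 9 (mod 259)
9^2 ≡ 9^2 = 81 ≡ 81 (mod 259)
9^4 ≡ 81^2 = 6561 ≡ 86 (mod 259)
9^8 ≡ 86^2 = 7396 ≡ 144 (mod 259)
9^16 ≡ 144^2 = 20736 ≡ 16 (mod 259)
9^32 ≡ 16^2 = 256 ≡ 256 (mod 259)
9^64 ≡ 256^2 = 65536 ≡ 9 (mod 259)
9^128 ≡ 9^2 = 81 ≡ 81 (mod 259)
9^256 ≡ 81^2 = 6561 ≡ 86 (mod 259)
258 = 256 + 2 in binary powers of 2.
So 9^258 ≡ 86 · 81 ≡ 232 (mod 259).
Since 232 ≠ 1, base 9 is a Fermat witness: 259 is composite.

232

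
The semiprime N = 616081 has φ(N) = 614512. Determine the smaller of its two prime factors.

φ(n) = (p−1)(q−1) = n − (p+q) + 1, so p + q = 616081 − 614512 + 1 = 1570.
p and q are the roots of t² − 1570t + 616081 = 0.
Discriminant: 1570² − 4·616081 = 2464900 − 2464324 = 576; √576 = 24.
q = (1570 − 24)/2 = 773, p = (1570 + 24)/2 = 797.
Check: 773 · 797 = 616081.

773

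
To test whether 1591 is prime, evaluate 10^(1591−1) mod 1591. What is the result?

704

10^1 ≡ 10 (mod 1591)
10^2 ≡ 10^2 = 100 ≡ 100 (mod 1591)
10^4 ≡ 100^2 = 10000 ≡ 454 (mod 1591)
10^8 ≡ 454^2 = 206116 ≡ 877 (mod 1591)
10^16 ≡ 877^2 = 769129 ≡ 676 (mod 1591)
10^32 ≡ 676^2 = 456976 ≡ 359 (mod 1591)
10^64 ≡ 359^2 = 128881 ≡ 10 (mod 1591)
10^128 ≡ 10^2 = 100 ≡ 100 (mod 1591)
10^256 ≡ 100^2 = 10000 ≡ 454 (mod 1591)
10^512 ≡ 454^2 = 206116 ≡ 877 (mod 1591)
10^1024 ≡ 877^2 = 769129 ≡ 676 (mod 1591)
1590 = 1024 + 512 + 32 + 16 + 4 + 2 in binary powers of 2.
So 10^1590 ≡ 676 · 877 · 359 · 676 · 454 · 100 ≡ 704 (mod 1591).
Since 704 ≠ 1, base 10 is a Fermat witness: 1591 is composite.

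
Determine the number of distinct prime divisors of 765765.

6

765765 = 3^2 · 85085
85085 = 5 · 17017
17017 = 7 · 2431
2431 = 11 · 221
221 = 13 · 17
765765 = 3^2 · 5 · 7 · 11 · 13 · 17, which has 6 distinct prime factors.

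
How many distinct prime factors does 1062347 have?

5

1062347 = 11 · 96577
96577 = 13 · 7429
7429 = 17 · 437
437 = 19 · 23
1062347 = 11 · 13 · 17 · 19 · 23, which has 5 distinct prime factors.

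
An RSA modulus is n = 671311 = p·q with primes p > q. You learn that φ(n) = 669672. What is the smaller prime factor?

φ(n) = (p−1)(q−1) = n − (p+q) + 1, so p + q = 671311 − 669672 + 1 = 1640.
p and q are the roots of t² − 1640t + 671311 = 0.
Discriminant: 1640² − 4·671311 = 2689600 − 2685244 = 4356; √4356 = 66.
q = (1640 − 66)/2 = 787, p = (1640 + 66)/2 = 853.
Check: 787 · 853 = 671311.

787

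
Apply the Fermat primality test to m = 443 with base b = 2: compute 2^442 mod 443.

2^1 ≡ 2 (mod 443)
2^2 ≡ 2^2 = 4 ≡ 4 (mod 443)
2^4 ≡ 4^2 = 16 ≡ 16 (mod 443)
2^8 ≡ 16^2 = 256 ≡ 256 (mod 443)
2^16 ≡ 256^2 = 65536 ≡ 415 (mod 443)
2^32 ≡ 415^2 = 172225 ≡ 341 (mod 443)
2^64 ≡ 341^2 = 116281 ≡ 215 (mod 443)
2^128 ≡ 215^2 = 46225 ≡ 153 (mod 443)
2^256 ≡ 153^2 = 23409 ≡ 373 (mod 443)
442 = 256 + 128 + 32 + 16 + 8 + 2 in binary powers of 2.
So 2^442 ≡ 373 · 153 · 341 · 415 · 256 · 4 ≡ 1 (mod 443).
Since the result is 1, base 2 gives no evidence that 443 is composite.

1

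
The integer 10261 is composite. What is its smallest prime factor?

10261 is odd.
Digit sum 10, not divisible by 3.
Ends in 1: not divisible by 5.
7: 10261 = 7·1465 + 6
11: 10261 = 11·932 + 9
13: 10261 = 13·789 + 4
17: 10261 = 17·603 + 10
19: 10261 = 19·540 + 1
23: 10261 = 23·446 + 3
29: 10261 = 29·353 + 24
31: 10261 = 31·331

31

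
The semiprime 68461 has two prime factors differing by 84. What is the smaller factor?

223

Since p = q + 84, we have 68461 = q(q + 84), so q² + 84q − 68461 = 0.
Discriminant: 84² + 4·68461 = 7056 + 273844 = 280900; √280900 = 530.
q = (−84 + 530)/2 = 223, and p = q + 84 = 307.
Check: 223 · 307 = 68461.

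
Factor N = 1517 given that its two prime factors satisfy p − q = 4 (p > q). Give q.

Since p = q + 4, we have 1517 = q(q + 4), so q² + 4q − 1517 = 0.
Discriminant: 4² + 4·1517 = 16 + 6068 = 6084; √6084 = 78.
q = (−4 + 78)/2 = 37, and p = q + 4 = 41.
Check: 37 · 41 = 1517.

37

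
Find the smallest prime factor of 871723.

23

871723 is odd.
Digit sum 28, not divisible by 3.
Ends in 3: not divisible by 5.
7: 871723 = 7·124531 + 6
11: 871723 = 11·79247 + 6
13: 871723 = 13·67055 + 8
17: 871723 = 17·51277 + 14
19: 871723 = 19·45880 + 3
23: 871723 = 23·37901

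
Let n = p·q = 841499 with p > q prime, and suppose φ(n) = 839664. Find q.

883

φ(n) = (p−1)(q−1) = n − (p+q) + 1, so p + q = 841499 − 839664 + 1 = 1836.
p and q are the roots of t² − 1836t + 841499 = 0.
Discriminant: 1836² − 4·841499 = 3370896 − 3365996 = 4900; √4900 = 70.
q = (1836 − 70)/2 = 883, p = (1836 + 70)/2 = 953.
Check: 883 · 953 = 841499.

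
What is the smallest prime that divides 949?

949 is odd.
Digit sum 22, not divisible by 3.
Ends in 9: not divisible by 5.
7: 949 = 7·135 + 4
11: 949 = 11·86 + 3
13: 949 = 13·73

13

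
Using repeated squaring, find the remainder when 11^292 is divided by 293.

1

11^1 ≡ 11 (mod 293)
11^2 ≡ 11^2 = 121 ≡ 121 (mod 293)
11^4 ≡ 121^2 = 14641 ≡ 284 (mod 293)
11^8 ≡ 284^2 = 80656 ≡ 81 (mod 293)
11^16 ≡ 81^2 = 6561 ≡ 115 (mod 293)
11^32 ≡ 115^2 = 13225 ≡ 40 (mod 293)
11^64 ≡ 40^2 = 1600 ≡ 135 (mod 293)
11^128 ≡ 135^2 = 18225 ≡ 59 (mod 293)
11^256 ≡ 59^2 = 3481 ≡ 258 (mod 293)
292 = 256 + 32 + 4 in binary powers of 2.
So 11^292 ≡ 258 · 40 · 284 ≡ 1 (mod 293).
Since the result is 1, base 11 gives no evidence that 293 is composite.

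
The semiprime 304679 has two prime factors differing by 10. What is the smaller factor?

547

Since p = q + 10, we have 304679 = q(q + 10), so q² + 10q − 304679 = 0.
Discriminant: 10² + 4·304679 = 100 + 1218716 = 1218816; √1218816 = 1104.
q = (−10 + 1104)/2 = 547, and p = q + 10 = 557.
Check: 547 · 557 = 304679.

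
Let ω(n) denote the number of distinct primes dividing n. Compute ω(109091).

2

109091 = 43^2 · 59
109091 = 43^2 · 59, which has 2 distinct prime factors.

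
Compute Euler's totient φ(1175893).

1136016

Factor: 1175893 = 47 · 127 · 197.
φ(1175893) = (47−1) · (127−1) · (197−1) = 46 · 126 · 196 = 1136016.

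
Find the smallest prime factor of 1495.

5

1495 is odd.
Digit sum 19, not divisible by 3.
Ends in 5: divisible by 5.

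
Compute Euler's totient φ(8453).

Factor: 8453 = 79 · 107.
φ(8453) = (79−1) · (107−1) = 78 · 106 = 8268.

8268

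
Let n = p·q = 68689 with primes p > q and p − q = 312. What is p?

Since p = q + 312, we have 68689 = q(q + 312), so q² + 312q − 68689 = 0.
Discriminant: 312² + 4·68689 = 97344 + 274756 = 372100; √372100 = 610.
q = (−312 + 610)/2 = 149, and p = q + 312 = 461.
Check: 149 · 461 = 68689.

461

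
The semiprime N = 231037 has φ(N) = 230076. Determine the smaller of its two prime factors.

463

φ(n) = (p−1)(q−1) = n − (p+q) + 1, so p + q = 231037 − 230076 + 1 = 962.
p and q are the roots of t² − 962t + 231037 = 0.
Discriminant: 962² − 4·231037 = 925444 − 924148 = 1296; √1296 = 36.
q = (962 − 36)/2 = 463, p = (962 + 36)/2 = 499.
Check: 463 · 499 = 231037.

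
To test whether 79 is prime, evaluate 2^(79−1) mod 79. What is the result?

1

2^1 ≡ 2 (mod 79)
2^2 ≡ 2^2 = 4 ≡ 4 (mod 79)
2^4 ≡ 4^2 = 16 ≡ 16 (mod 79)
2^8 ≡ 16^2 = 256 ≡ 19 (mod 79)
2^16 ≡ 19^2 = 361 ≡ 45 (mod 79)
2^32 ≡ 45^2 = 2025 ≡ 50 (mod 79)
2^64 ≡ 50^2 = 2500 ≡ 51 (mod 79)
78 = 64 + 8 + 4 + 2 in binary powers of 2.
So 2^78 ≡ 51 · 19 · 16 · 4 ≡ 1 (mod 79).
Since the result is 1, base 2 gives no evidence that 79 is composite.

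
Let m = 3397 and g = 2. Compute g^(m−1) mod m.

2062

2^1 ≡ 2 (mod 3397)
2^2 ≡ 2^2 = 4 ≡ 4 (mod 3397)
2^4 ≡ 4^2 = 16 ≡ 16 (mod 3397)
2^8 ≡ 16^2 = 256 ≡ 256 (mod 3397)
2^16 ≡ 256^2 = 65536 ≡ 993 (mod 3397)
2^32 ≡ 993^2 = 986049 ≡ 919 (mod 3397)
2^64 ≡ 919^2 = 844561 ≡ 2105 (mod 3397)
2^128 ≡ 2105^2 = 4431025 ≡ 1337 (mod 3397)
2^256 ≡ 1337^2 = 1787569 ≡ 747 (mod 3397)
2^512 ≡ 747^2 = 558009 ≡ 901 (mod 3397)
2^1024 ≡ 901^2 = 811801 ≡ 3315 (mod 3397)
2^2048 ≡ 3315^2 = 10989225 ≡ 3327 (mod 3397)
3396 = 2048 + 1024 + 256 + 64 + 4 in binary powers of 2.
So 2^3396 ≡ 3327 · 3315 · 747 · 2105 · 16 ≡ 2062 (mod 3397).
Since 2062 ≠ 1, base 2 is a Fermat witness: 3397 is composite.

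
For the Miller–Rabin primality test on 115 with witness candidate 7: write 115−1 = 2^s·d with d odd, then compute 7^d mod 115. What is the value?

112

115 − 1 = 114 = 2^1 · 57, so d = 57.
7^1 ≡ 7 (mod 115)
7^2 ≡ 7^2 = 49 ≡ 49 (mod 115)
7^4 ≡ 49^2 = 2401 ≡ 101 (mod 115)
7^8 ≡ 101^2 = 10201 ≡ 81 (mod 115)
7^16 ≡ 81^2 = 6561 ≡ 6 (mod 115)
7^32 ≡ 6^2 = 36 ≡ 36 (mod 115)
57 = 32 + 16 + 8 + 1 in binary powers of 2.
So 7^57 ≡ 36 · 6 · 81 · 7 ≡ 112 (mod 115).
Squaring chain: 112; never reaches −1, so base 7 is a Miller–Rabin witness that 115 is composite.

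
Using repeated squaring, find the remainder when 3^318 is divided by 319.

3^1 ≡ 3 (mod 319)
3^2 ≡ 3^2 = 9 ≡ 9 (mod 319)
3^4 ≡ 9^2 = 81 ≡ 81 (mod 319)
3^8 ≡ 81^2 = 6561 ≡ 181 (mod 319)
3^16 ≡ 181^2 = 32761 ≡ 223 (mod 319)
3^32 ≡ 223^2 = 49729 ≡ 284 (mod 319)
3^64 ≡ 284^2 = 80656 ≡ 268 (mod 319)
3^128 ≡ 268^2 = 71824 ≡ 49 (mod 319)
3^256 ≡ 49^2 = 2401 ≡ 168 (mod 319)
318 = 256 + 32 + 16 + 8 + 4 + 2 in binary powers of 2.
So 3^318 ≡ 168 · 284 · 223 · 181 · 81 · 9 ≡ 5 (mod 319).
Since 5 ≠ 1, base 3 is a Fermat witness: 319 is composite.

5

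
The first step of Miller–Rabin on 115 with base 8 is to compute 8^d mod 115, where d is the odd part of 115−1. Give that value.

18

115 − 1 = 114 = 2^1 · 57, so d = 57.
8^1 ≡ 8 (mod 115)
8^2 ≡ 8^2 = 64 ≡ 64 (mod 115)
8^4 ≡ 64^2 = 4096 ≡ 71 (mod 115)
8^8 ≡ 71^2 = 5041 ≡ 96 (mod 115)
8^16 ≡ 96^2 = 9216 ≡ 16 (mod 115)
8^32 ≡ 16^2 = 256 ≡ 26 (mod 115)
57 = 32 + 16 + 8 + 1 in binary powers of 2.
So 8^57 ≡ 26 · 16 · 96 · 8 ≡ 18 (mod 115).
Squaring chain: 18; never reaches −1, so base 8 is a Miller–Rabin witness that 115 is composite.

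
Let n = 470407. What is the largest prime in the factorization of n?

67

470407 = 7 · 67201
67201 = 17 · 3953
3953 = 59 · 67
67 is prime.
So 470407 = 7 · 17 · 59 · 67; the largest prime factor is 67.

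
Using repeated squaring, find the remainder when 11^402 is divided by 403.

233

11^1 ≡ 11 (mod 403)
11^2 ≡ 11^2 = 121 ≡ 121 (mod 403)
11^4 ≡ 121^2 = 14641 ≡ 133 (mod 403)
11^8 ≡ 133^2 = 17689 ≡ 360 (mod 403)
11^16 ≡ 360^2 = 129600 ≡ 237 (mod 403)
11^32 ≡ 237^2 = 56169 ≡ 152 (mod 403)
11^64 ≡ 152^2 = 23104 ≡ 133 (mod 403)
11^128 ≡ 133^2 = 17689 ≡ 360 (mod 403)
11^256 ≡ 360^2 = 129600 ≡ 237 (mod 403)
402 = 256 + 128 + 16 + 2 in binary powers of 2.
So 11^402 ≡ 237 · 360 · 237 · 121 ≡ 233 (mod 403).
Since 233 ≠ 1, base 11 is a Fermat witness: 403 is composite.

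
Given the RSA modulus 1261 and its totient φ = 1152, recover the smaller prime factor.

φ(n) = (p−1)(q−1) = n − (p+q) + 1, so p + q = 1261 − 1152 + 1 = 110.
p and q are the roots of t² − 110t + 1261 = 0.
Discriminant: 110² − 4·1261 = 12100 − 5044 = 7056; √7056 = 84.
q = (110 − 84)/2 = 13, p = (110 + 84)/2 = 97.
Check: 13 · 97 = 1261.

13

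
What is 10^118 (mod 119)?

60

10^1 ≡ 10 (mod 119)
10^2 ≡ 10^2 = 100 ≡ 100 (mod 119)
10^4 ≡ 100^2 = 10000 ≡ 4 (mod 119)
10^8 ≡ 4^2 = 16 ≡ 16 (mod 119)
10^16 ≡ 16^2 = 256 ≡ 18 (mod 119)
10^32 ≡ 18^2 = 324 ≡ 86 (mod 119)
10^64 ≡ 86^2 = 7396 ≡ 18 (mod 119)
118 = 64 + 32 + 16 + 4 + 2 in binary powers of 2.
So 10^118 ≡ 18 · 86 · 18 · 4 · 100 ≡ 60 (mod 119).
Since 60 ≠ 1, base 10 is a Fermat witness: 119 is composite.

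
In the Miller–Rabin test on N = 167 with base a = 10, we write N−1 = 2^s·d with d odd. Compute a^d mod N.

166

167 − 1 = 166 = 2^1 · 83, so d = 83.
10^1 ≡ 10 (mod 167)
10^2 ≡ 10^2 = 100 ≡ 100 (mod 167)
10^4 ≡ 100^2 = 10000 ≡ 147 (mod 167)
10^8 ≡ 147^2 = 21609 ≡ 66 (mod 167)
10^16 ≡ 66^2 = 4356 ≡ 14 (mod 167)
10^32 ≡ 14^2 = 196 ≡ 29 (mod 167)
10^64 ≡ 29^2 = 841 ≡ 6 (mod 167)
83 = 64 + 16 + 2 + 1 in binary powers of 2.
So 10^83 ≡ 6 · 14 · 100 · 10 ≡ 166 (mod 167).
Since 10^d ≡ 166 (mod 167), base 10 does not prove 167 composite.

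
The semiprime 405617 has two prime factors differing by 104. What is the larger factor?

691

Since p = q + 104, we have 405617 = q(q + 104), so q² + 104q − 405617 = 0.
Discriminant: 104² + 4·405617 = 10816 + 1622468 = 1633284; √1633284 = 1278.
q = (−104 + 1278)/2 = 587, and p = q + 104 = 691.
Check: 587 · 691 = 405617.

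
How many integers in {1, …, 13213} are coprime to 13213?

12960

Factor: 13213 = 73 · 181.
φ(13213) = (73−1) · (181−1) = 72 · 180 = 12960.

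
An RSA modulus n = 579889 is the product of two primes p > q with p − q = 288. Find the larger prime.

Since p = q + 288, we have 579889 = q(q + 288), so q² + 288q − 579889 = 0.
Discriminant: 288² + 4·579889 = 82944 + 2319556 = 2402500; √2402500 = 1550.
q = (−288 + 1550)/2 = 631, and p = q + 288 = 919.
Check: 631 · 919 = 579889.

919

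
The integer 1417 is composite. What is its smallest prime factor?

13

1417 is odd.
Digit sum 13, not divisible by 3.
Ends in 7: not divisible by 5.
7: 1417 = 7·202 + 3
11: 1417 = 11·128 + 9
13: 1417 = 13·109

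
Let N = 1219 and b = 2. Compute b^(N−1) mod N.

2^1 ≡ 2 (mod 1219)
2^2 ≡ 2^2 = 4 ≡ 4 (mod 1219)
2^4 ≡ 4^2 = 16 ≡ 16 (mod 1219)
2^8 ≡ 16^2 = 256 ≡ 256 (mod 1219)
2^16 ≡ 256^2 = 65536 ≡ 929 (mod 1219)
2^32 ≡ 929^2 = 863041 ≡ 1208 (mod 1219)
2^64 ≡ 1208^2 = 1459264 ≡ 121 (mod 1219)
2^128 ≡ 121^2 = 14641 ≡ 13 (mod 1219)
2^256 ≡ 13^2 = 169 ≡ 169 (mod 1219)
2^512 ≡ 169^2 = 28561 ≡ 524 (mod 1219)
2^1024 ≡ 524^2 = 274576 ≡ 301 (mod 1219)
1218 = 1024 + 128 + 64 + 2 in binary powers of 2.
So 2^1218 ≡ 301 · 13 · 121 · 4 ≡ 785 (mod 1219).
Since 785 ≠ 1, base 2 is a Fermat witness: 1219 is composite.

785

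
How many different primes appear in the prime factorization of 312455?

312455 = 5 · 62491
62491 = 11 · 5681
5681 = 13 · 437
437 = 19 · 23
312455 = 5 · 11 · 13 · 19 · 23, which has 5 distinct prime factors.

5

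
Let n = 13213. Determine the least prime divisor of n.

73

13213 is odd.
Digit sum 10, not divisible by 3.
Ends in 3: not divisible by 5.
7: 13213 = 7·1887 + 4
11: 13213 = 11·1201 + 2
13: 13213 = 13·1016 + 5
17: 13213 = 17·777 + 4
19: 13213 = 19·695 + 8
23: 13213 = 23·574 + 11
29: 13213 = 29·455 + 18
31: 13213 = 31·426 + 7
37: 13213 = 37·357 + 4
41: 13213 = 41·322 + 11
43: 13213 = 43·307 + 12
47: 13213 = 47·281 + 6
53: 13213 = 53·249 + 16
59: 13213 = 59·223 + 56
61: 13213 = 61·216 + 37
67: 13213 = 67·197 + 14
71: 13213 = 71·186 + 7
73: 13213 = 73·181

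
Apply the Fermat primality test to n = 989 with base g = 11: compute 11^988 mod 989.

11^1 ≡ 11 (mod 989)
11^2 ≡ 11^2 = 121 ≡ 121 (mod 989)
11^4 ≡ 121^2 = 14641 ≡ 795 (mod 989)
11^8 ≡ 795^2 = 632025 ≡ 54 (mod 989)
11^16 ≡ 54^2 = 2916 ≡ 938 (mod 989)
11^32 ≡ 938^2 = 879844 ≡ 623 (mod 989)
11^64 ≡ 623^2 = 388129 ≡ 441 (mod 989)
11^128 ≡ 441^2 = 194481 ≡ 637 (mod 989)
11^256 ≡ 637^2 = 405769 ≡ 279 (mod 989)
11^512 ≡ 279^2 = 77841 ≡ 699 (mod 989)
988 = 512 + 256 + 128 + 64 + 16 + 8 + 4 in binary powers of 2.
So 11^988 ≡ 699 · 279 · 637 · 441 · 938 · 54 · 795 ≡ 441 (mod 989).
Since 441 ≠ 1, base 11 is a Fermat witness: 989 is composite.

441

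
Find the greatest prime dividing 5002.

5002 = 2 · 2501
2501 = 41 · 61
61 is prime.
So 5002 = 2 · 41 · 61; the largest prime factor is 61.

61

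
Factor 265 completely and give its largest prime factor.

53

265 = 5 · 53
53 is prime.
So 265 = 5 · 53; the largest prime factor is 53.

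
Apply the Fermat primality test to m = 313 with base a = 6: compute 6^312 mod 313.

6^1 ≡ 6 (mod 313)
6^2 ≡ 6^2 = 36 ≡ 36 (mod 313)
6^4 ≡ 36^2 = 1296 ≡ 44 (mod 313)
6^8 ≡ 44^2 = 1936 ≡ 58 (mod 313)
6^16 ≡ 58^2 = 3364 ≡ 234 (mod 313)
6^32 ≡ 234^2 = 54756 ≡ 294 (mod 313)
6^64 ≡ 294^2 = 86436 ≡ 48 (mod 313)
6^128 ≡ 48^2 = 2304 ≡ 113 (mod 313)
6^256 ≡ 113^2 = 12769 ≡ 249 (mod 313)
312 = 256 + 32 + 16 + 8 in binary powers of 2.
So 6^312 ≡ 249 · 294 · 234 · 58 ≡ 1 (mod 313).
Since the result is 1, base 6 gives no evidence that 313 is composite.

1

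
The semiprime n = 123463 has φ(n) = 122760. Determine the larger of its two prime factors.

373

φ(n) = (p−1)(q−1) = n − (p+q) + 1, so p + q = 123463 − 122760 + 1 = 704.
p and q are the roots of t² − 704t + 123463 = 0.
Discriminant: 704² − 4·123463 = 495616 − 493852 = 1764; √1764 = 42.
q = (704 − 42)/2 = 331, p = (704 + 42)/2 = 373.
Check: 331 · 373 = 123463.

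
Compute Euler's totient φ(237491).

Factor: 237491 = 31 · 47 · 163.
φ(237491) = (31−1) · (47−1) · (163−1) = 30 · 46 · 162 = 223560.

223560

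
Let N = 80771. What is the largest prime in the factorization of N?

80771 = 37 · 2183
2183 = 37 · 59
59 is prime.
So 80771 = 37^2 · 59; the largest prime factor is 59.

59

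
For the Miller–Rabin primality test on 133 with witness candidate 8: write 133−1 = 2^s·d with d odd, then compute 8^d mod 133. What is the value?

133 − 1 = 132 = 2^2 · 33, so d = 33.
8^1 ≡ 8 (mod 133)
8^2 ≡ 8^2 = 64 ≡ 64 (mod 133)
8^4 ≡ 64^2 = 4096 ≡ 106 (mod 133)
8^8 ≡ 106^2 = 11236 ≡ 64 (mod 133)
8^16 ≡ 64^2 = 4096 ≡ 106 (mod 133)
8^32 ≡ 106^2 = 11236 ≡ 64 (mod 133)
33 = 32 + 1 in binary powers of 2.
So 8^33 ≡ 64 · 8 ≡ 113 (mod 133).
Squaring chain: 113 → 1; never reaches −1, so base 8 is a Miller–Rabin witness that 133 is composite.

113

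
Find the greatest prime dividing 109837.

109837 = 7 · 15691
15691 = 13 · 1207
1207 = 17 · 71
71 is prime.
So 109837 = 7 · 13 · 17 · 71; the largest prime factor is 71.

71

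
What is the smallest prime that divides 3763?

3763 is odd.
Digit sum 19, not divisible by 3.
Ends in 3: not divisible by 5.
7: 3763 = 7·537 + 4
11: 3763 = 11·342 + 1
13: 3763 = 13·289 + 6
17: 3763 = 17·221 + 6
19: 3763 = 19·198 + 1
23: 3763 = 23·163 + 14
29: 3763 = 29·129 + 22
31: 3763 = 31·121 + 12
37: 3763 = 37·101 + 26
41: 3763 = 41·91 + 32
43: 3763 = 43·87 + 22
47: 3763 = 47·80 + 3
53: 3763 = 53·71

53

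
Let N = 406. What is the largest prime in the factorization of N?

406 = 2 · 203
203 = 7 · 29
29 is prime.
So 406 = 2 · 7 · 29; the largest prime factor is 29.

29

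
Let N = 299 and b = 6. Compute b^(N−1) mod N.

121

6^1 ≡ 6 (mod 299)
6^2 ≡ 6^2 = 36 ≡ 36 (mod 299)
6^4 ≡ 36^2 = 1296 ≡ 100 (mod 299)
6^8 ≡ 100^2 = 10000 ≡ 133 (mod 299)
6^16 ≡ 133^2 = 17689 ≡ 48 (mod 299)
6^32 ≡ 48^2 = 2304 ≡ 211 (mod 299)
6^64 ≡ 211^2 = 44521 ≡ 269 (mod 299)
6^128 ≡ 269^2 = 72361 ≡ 3 (mod 299)
6^256 ≡ 3^2 = 9 ≡ 9 (mod 299)
298 = 256 + 32 + 8 + 2 in binary powers of 2.
So 6^298 ≡ 9 · 211 · 133 · 36 ≡ 121 (mod 299).
Since 121 ≠ 1, base 6 is a Fermat witness: 299 is composite.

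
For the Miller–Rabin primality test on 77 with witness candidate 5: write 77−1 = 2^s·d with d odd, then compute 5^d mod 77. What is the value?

77 − 1 = 76 = 2^2 · 19, so d = 19.
5^1 ≡ 5 (mod 77)
5^2 ≡ 5^2 = 25 ≡ 25 (mod 77)
5^4 ≡ 25^2 = 625 ≡ 9 (mod 77)
5^8 ≡ 9^2 = 81 ≡ 4 (mod 77)
5^16 ≡ 4^2 = 16 ≡ 16 (mod 77)
19 = 16 + 2 + 1 in binary powers of 2.
So 5^19 ≡ 16 · 25 · 5 ≡ 75 (mod 77).
Squaring chain: 75 → 4; never reaches −1, so base 5 is a Miller–Rabin witness that 77 is composite.

75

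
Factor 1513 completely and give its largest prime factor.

1513 = 17 · 89
89 is prime.
So 1513 = 17 · 89; the largest prime factor is 89.

89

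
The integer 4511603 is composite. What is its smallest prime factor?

43

4511603 is odd.
Digit sum 20, not divisible by 3.
Ends in 3: not divisible by 5.
7: 4511603 = 7·644514 + 5
11: 4511603 = 11·410145 + 8
13: 4511603 = 13·347046 + 5
17: 4511603 = 17·265388 + 7
19: 4511603 = 19·237452 + 15
23: 4511603 = 23·196156 + 15
29: 4511603 = 29·155572 + 15
31: 4511603 = 31·145535 + 18
37: 4511603 = 37·121935 + 8
41: 4511603 = 41·110039 + 4
43: 4511603 = 43·104921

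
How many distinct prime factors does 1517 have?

2

1517 = 37 · 41
1517 = 37 · 41, which has 2 distinct prime factors.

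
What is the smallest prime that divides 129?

129 is odd.
Digit sum 12, divisible by 3.

3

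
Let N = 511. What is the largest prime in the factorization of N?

511 = 7 · 73
73 is prime.
So 511 = 7 · 73; the largest prime factor is 73.

73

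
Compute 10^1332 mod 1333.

686

10^1 ≡ 10 (mod 1333)
10^2 ≡ 10^2 = 100 ≡ 100 (mod 1333)
10^4 ≡ 100^2 = 10000 ≡ 669 (mod 1333)
10^8 ≡ 669^2 = 447561 ≡ 1006 (mod 1333)
10^16 ≡ 1006^2 = 1012036 ≡ 289 (mod 1333)
10^32 ≡ 289^2 = 83521 ≡ 875 (mod 1333)
10^64 ≡ 875^2 = 765625 ≡ 483 (mod 1333)
10^128 ≡ 483^2 = 233289 ≡ 14 (mod 1333)
10^256 ≡ 14^2 = 196 ≡ 196 (mod 1333)
10^512 ≡ 196^2 = 38416 ≡ 1092 (mod 1333)
10^1024 ≡ 1092^2 = 1192464 ≡ 762 (mod 1333)
1332 = 1024 + 256 + 32 + 16 + 4 in binary powers of 2.
So 10^1332 ≡ 762 · 196 · 875 · 289 · 669 ≡ 686 (mod 1333).
Since 686 ≠ 1, base 10 is a Fermat witness: 1333 is composite.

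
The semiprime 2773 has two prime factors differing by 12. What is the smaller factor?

47

Since p = q + 12, we have 2773 = q(q + 12), so q² + 12q − 2773 = 0.
Discriminant: 12² + 4·2773 = 144 + 11092 = 11236; √11236 = 106.
q = (−12 + 106)/2 = 47, and p = q + 12 = 59.
Check: 47 · 59 = 2773.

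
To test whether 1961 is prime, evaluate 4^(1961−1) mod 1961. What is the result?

1561

4^1 ≡ 4 (mod 1961)
4^2 ≡ 4^2 = 16 ≡ 16 (mod 1961)
4^4 ≡ 16^2 = 256 ≡ 256 (mod 1961)
4^8 ≡ 256^2 = 65536 ≡ 823 (mod 1961)
4^16 ≡ 823^2 = 677329 ≡ 784 (mod 1961)
4^32 ≡ 784^2 = 614656 ≡ 863 (mod 1961)
4^64 ≡ 863^2 = 744769 ≡ 1550 (mod 1961)
4^128 ≡ 1550^2 = 2402500 ≡ 275 (mod 1961)
4^256 ≡ 275^2 = 75625 ≡ 1107 (mod 1961)
4^512 ≡ 1107^2 = 1225449 ≡ 1785 (mod 1961)
4^1024 ≡ 1785^2 = 3186225 ≡ 1561 (mod 1961)
1960 = 1024 + 512 + 256 + 128 + 32 + 8 in binary powers of 2.
So 4^1960 ≡ 1561 · 1785 · 1107 · 275 · 863 · 823 ≡ 1561 (mod 1961).
Since 1561 ≠ 1, base 4 is a Fermat witness: 1961 is composite.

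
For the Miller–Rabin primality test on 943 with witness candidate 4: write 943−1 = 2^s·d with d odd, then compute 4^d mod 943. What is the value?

496

943 − 1 = 942 = 2^1 · 471, so d = 471.
4^1 ≡ 4 (mod 943)
4^2 ≡ 4^2 = 16 ≡ 16 (mod 943)
4^4 ≡ 16^2 = 256 ≡ 256 (mod 943)
4^8 ≡ 256^2 = 65536 ≡ 469 (mod 943)
4^16 ≡ 469^2 = 219961 ≡ 242 (mod 943)
4^32 ≡ 242^2 = 58564 ≡ 98 (mod 943)
4^64 ≡ 98^2 = 9604 ≡ 174 (mod 943)
4^128 ≡ 174^2 = 30276 ≡ 100 (mod 943)
4^256 ≡ 100^2 = 10000 ≡ 570 (mod 943)
471 = 256 + 128 + 64 + 16 + 4 + 2 + 1 in binary powers of 2.
So 4^471 ≡ 570 · 100 · 174 · 242 · 256 · 16 · 4 ≡ 496 (mod 943).
Squaring chain: 496; never reaches −1, so base 4 is a Miller–Rabin witness that 943 is composite.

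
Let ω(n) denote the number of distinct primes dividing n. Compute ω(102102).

102102 = 2 · 51051
51051 = 3 · 17017
17017 = 7 · 2431
2431 = 11 · 221
221 = 13 · 17
102102 = 2 · 3 · 7 · 11 · 13 · 17, which has 6 distinct prime factors.

6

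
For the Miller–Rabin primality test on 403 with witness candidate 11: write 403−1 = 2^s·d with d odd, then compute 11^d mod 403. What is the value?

403 − 1 = 402 = 2^1 · 201, so d = 201.
11^1 ≡ 11 (mod 403)
11^2 ≡ 11^2 = 121 ≡ 121 (mod 403)
11^4 ≡ 121^2 = 14641 ≡ 133 (mod 403)
11^8 ≡ 133^2 = 17689 ≡ 360 (mod 403)
11^16 ≡ 360^2 = 129600 ≡ 237 (mod 403)
11^32 ≡ 237^2 = 56169 ≡ 152 (mod 403)
11^64 ≡ 152^2 = 23104 ≡ 133 (mod 403)
11^128 ≡ 133^2 = 17689 ≡ 360 (mod 403)
201 = 128 + 64 + 8 + 1 in binary powers of 2.
So 11^201 ≡ 360 · 133 · 360 · 11 ≡ 151 (mod 403).
Squaring chain: 151; never reaches −1, so base 11 is a Miller–Rabin witness that 403 is composite.

151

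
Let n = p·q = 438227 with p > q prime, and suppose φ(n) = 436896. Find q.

593

φ(n) = (p−1)(q−1) = n − (p+q) + 1, so p + q = 438227 − 436896 + 1 = 1332.
p and q are the roots of t² − 1332t + 438227 = 0.
Discriminant: 1332² − 4·438227 = 1774224 − 1752908 = 21316; √21316 = 146.
q = (1332 − 146)/2 = 593, p = (1332 + 146)/2 = 739.
Check: 593 · 739 = 438227.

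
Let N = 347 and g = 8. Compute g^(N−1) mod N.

1

8^1 ≡ 8 (mod 347)
8^2 ≡ 8^2 = 64 ≡ 64 (mod 347)
8^4 ≡ 64^2 = 4096 ≡ 279 (mod 347)
8^8 ≡ 279^2 = 77841 ≡ 113 (mod 347)
8^16 ≡ 113^2 = 12769 ≡ 277 (mod 347)
8^32 ≡ 277^2 = 76729 ≡ 42 (mod 347)
8^64 ≡ 42^2 = 1764 ≡ 29 (mod 347)
8^128 ≡ 29^2 = 841 ≡ 147 (mod 347)
8^256 ≡ 147^2 = 21609 ≡ 95 (mod 347)
346 = 256 + 64 + 16 + 8 + 2 in binary powers of 2.
So 8^346 ≡ 95 · 29 · 277 · 113 · 64 ≡ 1 (mod 347).
Since the result is 1, base 8 gives no evidence that 347 is composite.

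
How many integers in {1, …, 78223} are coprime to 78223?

70488

Factor: 78223 = 19 · 23 · 179.
φ(78223) = (19−1) · (23−1) · (179−1) = 18 · 22 · 178 = 70488.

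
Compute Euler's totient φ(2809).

Factor: 2809 = 53^2.
φ(2809) = 53^1·(53−1) = 2756.

2756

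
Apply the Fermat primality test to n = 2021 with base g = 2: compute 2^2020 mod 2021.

661

2^1 ≡ 2 (mod 2021)
2^2 ≡ 2^2 = 4 ≡ 4 (mod 2021)
2^4 ≡ 4^2 = 16 ≡ 16 (mod 2021)
2^8 ≡ 16^2 = 256 ≡ 256 (mod 2021)
2^16 ≡ 256^2 = 65536 ≡ 864 (mod 2021)
2^32 ≡ 864^2 = 746496 ≡ 747 (mod 2021)
2^64 ≡ 747^2 = 558009 ≡ 213 (mod 2021)
2^128 ≡ 213^2 = 45369 ≡ 907 (mod 2021)
2^256 ≡ 907^2 = 822649 ≡ 102 (mod 2021)
2^512 ≡ 102^2 = 10404 ≡ 299 (mod 2021)
2^1024 ≡ 299^2 = 89401 ≡ 477 (mod 2021)
2020 = 1024 + 512 + 256 + 128 + 64 + 32 + 4 in binary powers of 2.
So 2^2020 ≡ 477 · 299 · 102 · 907 · 213 · 747 · 16 ≡ 661 (mod 2021).
Since 661 ≠ 1, base 2 is a Fermat witness: 2021 is composite.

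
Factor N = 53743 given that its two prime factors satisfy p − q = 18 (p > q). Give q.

223

Since p = q + 18, we have 53743 = q(q + 18), so q² + 18q − 53743 = 0.
Discriminant: 18² + 4·53743 = 324 + 214972 = 215296; √215296 = 464.
q = (−18 + 464)/2 = 223, and p = q + 18 = 241.
Check: 223 · 241 = 53743.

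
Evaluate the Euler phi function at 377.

336

Factor: 377 = 13 · 29.
φ(377) = (13−1) · (29−1) = 12 · 28 = 336.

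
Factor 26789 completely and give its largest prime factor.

89

26789 = 7 · 3827
3827 = 43 · 89
89 is prime.
So 26789 = 7 · 43 · 89; the largest prime factor is 89.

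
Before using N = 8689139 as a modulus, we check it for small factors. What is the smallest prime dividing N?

43

8689139 is odd.
Digit sum 44, not divisible by 3.
Ends in 9: not divisible by 5.
7: 8689139 = 7·1241305 + 4
11: 8689139 = 11·789921 + 8
13: 8689139 = 13·668395 + 4
17: 8689139 = 17·511125 + 14
19: 8689139 = 19·457323 + 2
23: 8689139 = 23·377788 + 15
29: 8689139 = 29·299625 + 14
31: 8689139 = 31·280294 + 25
37: 8689139 = 37·234841 + 22
41: 8689139 = 41·211930 + 9
43: 8689139 = 43·202073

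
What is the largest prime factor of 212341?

212341 = 59 · 3599
3599 = 59 · 61
61 is prime.
So 212341 = 59^2 · 61; the largest prime factor is 61.

61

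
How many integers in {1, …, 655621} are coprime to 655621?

628992

Factor: 655621 = 43 · 79 · 193.
φ(655621) = (43−1) · (79−1) · (193−1) = 42 · 78 · 192 = 628992.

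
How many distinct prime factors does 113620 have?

5

113620 = 2^2 · 28405
28405 = 5 · 5681
5681 = 13 · 437
437 = 19 · 23
113620 = 2^2 · 5 · 13 · 19 · 23, which has 5 distinct prime factors.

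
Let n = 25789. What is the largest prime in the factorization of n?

25789 = 17 · 1517
1517 = 37 · 41
41 is prime.
So 25789 = 17 · 37 · 41; the largest prime factor is 41.

41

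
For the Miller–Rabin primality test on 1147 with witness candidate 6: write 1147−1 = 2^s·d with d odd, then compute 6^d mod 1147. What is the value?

1147 − 1 = 1146 = 2^1 · 573, so d = 573.
6^1 ≡ 6 (mod 1147)
6^2 ≡ 6^2 = 36 ≡ 36 (mod 1147)
6^4 ≡ 36^2 = 1296 ≡ 149 (mod 1147)
6^8 ≡ 149^2 = 22201 ≡ 408 (mod 1147)
6^16 ≡ 408^2 = 166464 ≡ 149 (mod 1147)
6^32 ≡ 149^2 = 22201 ≡ 408 (mod 1147)
6^64 ≡ 408^2 = 166464 ≡ 149 (mod 1147)
6^128 ≡ 149^2 = 22201 ≡ 408 (mod 1147)
6^256 ≡ 408^2 = 166464 ≡ 149 (mod 1147)
6^512 ≡ 149^2 = 22201 ≡ 408 (mod 1147)
573 = 512 + 32 + 16 + 8 + 4 + 1 in binary powers of 2.
So 6^573 ≡ 408 · 408 · 149 · 408 · 149 · 6 ≡ 154 (mod 1147).
Squaring chain: 154; never reaches −1, so base 6 is a Miller–Rabin witness that 1147 is composite.

154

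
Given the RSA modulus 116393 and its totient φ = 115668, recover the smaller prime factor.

239

φ(n) = (p−1)(q−1) = n − (p+q) + 1, so p + q = 116393 − 115668 + 1 = 726.
p and q are the roots of t² − 726t + 116393 = 0.
Discriminant: 726² − 4·116393 = 527076 − 465572 = 61504; √61504 = 248.
q = (726 − 248)/2 = 239, p = (726 + 248)/2 = 487.
Check: 239 · 487 = 116393.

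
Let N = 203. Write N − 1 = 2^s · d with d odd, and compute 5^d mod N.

38

203 − 1 = 202 = 2^1 · 101, so d = 101.
5^1 ≡ 5 (mod 203)
5^2 ≡ 5^2 = 25 ≡ 25 (mod 203)
5^4 ≡ 25^2 = 625 ≡ 16 (mod 203)
5^8 ≡ 16^2 = 256 ≡ 53 (mod 203)
5^16 ≡ 53^2 = 2809 ≡ 170 (mod 203)
5^32 ≡ 170^2 = 28900 ≡ 74 (mod 203)
5^64 ≡ 74^2 = 5476 ≡ 198 (mod 203)
101 = 64 + 32 + 4 + 1 in binary powers of 2.
So 5^101 ≡ 198 · 74 · 16 · 5 ≡ 38 (mod 203).
Squaring chain: 38; never reaches −1, so base 5 is a Miller–Rabin witness that 203 is composite.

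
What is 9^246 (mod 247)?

235

9^1 ≡ 9 (mod 247)
9^2 ≡ 9^2 = 81 ≡ 81 (mod 247)
9^4 ≡ 81^2 = 6561 ≡ 139 (mod 247)
9^8 ≡ 139^2 = 19321 ≡ 55 (mod 247)
9^16 ≡ 55^2 = 3025 ≡ 61 (mod 247)
9^32 ≡ 61^2 = 3721 ≡ 16 (mod 247)
9^64 ≡ 16^2 = 256 ≡ 9 (mod 247)
9^128 ≡ 9^2 = 81 ≡ 81 (mod 247)
246 = 128 + 64 + 32 + 16 + 4 + 2 in binary powers of 2.
So 9^246 ≡ 81 · 9 · 16 · 61 · 139 · 81 ≡ 235 (mod 247).
Since 235 ≠ 1, base 9 is a Fermat witness: 247 is composite.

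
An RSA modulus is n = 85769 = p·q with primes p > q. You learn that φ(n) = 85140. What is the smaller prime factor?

199

φ(n) = (p−1)(q−1) = n − (p+q) + 1, so p + q = 85769 − 85140 + 1 = 630.
p and q are the roots of t² − 630t + 85769 = 0.
Discriminant: 630² − 4·85769 = 396900 − 343076 = 53824; √53824 = 232.
q = (630 − 232)/2 = 199, p = (630 + 232)/2 = 431.
Check: 199 · 431 = 85769.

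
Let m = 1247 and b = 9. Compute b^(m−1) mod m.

9^1 ≡ 9 (mod 1247)
9^2 ≡ 9^2 = 81 ≡ 81 (mod 1247)
9^4 ≡ 81^2 = 6561 ≡ 326 (mod 1247)
9^8 ≡ 326^2 = 106276 ≡ 281 (mod 1247)
9^16 ≡ 281^2 = 78961 ≡ 400 (mod 1247)
9^32 ≡ 400^2 = 160000 ≡ 384 (mod 1247)
9^64 ≡ 384^2 = 147456 ≡ 310 (mod 1247)
9^128 ≡ 310^2 = 96100 ≡ 81 (mod 1247)
9^256 ≡ 81^2 = 6561 ≡ 326 (mod 1247)
9^512 ≡ 326^2 = 106276 ≡ 281 (mod 1247)
9^1024 ≡ 281^2 = 78961 ≡ 400 (mod 1247)
1246 = 1024 + 128 + 64 + 16 + 8 + 4 + 2 in binary powers of 2.
So 9^1246 ≡ 400 · 81 · 310 · 400 · 281 · 326 · 81 ≡ 552 (mod 1247).
Since 552 ≠ 1, base 9 is a Fermat witness: 1247 is composite.

552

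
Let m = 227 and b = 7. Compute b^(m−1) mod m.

1

7^1 ≡ 7 (mod 227)
7^2 ≡ 7^2 = 49 ≡ 49 (mod 227)
7^4 ≡ 49^2 = 2401 ≡ 131 (mod 227)
7^8 ≡ 131^2 = 17161 ≡ 136 (mod 227)
7^16 ≡ 136^2 = 18496 ≡ 109 (mod 227)
7^32 ≡ 109^2 = 11881 ≡ 77 (mod 227)
7^64 ≡ 77^2 = 5929 ≡ 27 (mod 227)
7^128 ≡ 27^2 = 729 ≡ 48 (mod 227)
226 = 128 + 64 + 32 + 2 in binary powers of 2.
So 7^226 ≡ 48 · 27 · 77 · 49 ≡ 1 (mod 227).
Since the result is 1, base 7 gives no evidence that 227 is composite.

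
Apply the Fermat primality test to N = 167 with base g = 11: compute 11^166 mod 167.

11^1 ≡ 11 (mod 167)
11^2 ≡ 11^2 = 121 ≡ 121 (mod 167)
11^4 ≡ 121^2 = 14641 ≡ 112 (mod 167)
11^8 ≡ 112^2 = 12544 ≡ 19 (mod 167)
11^16 ≡ 19^2 = 361 ≡ 27 (mod 167)
11^32 ≡ 27^2 = 729 ≡ 61 (mod 167)
11^64 ≡ 61^2 = 3721 ≡ 47 (mod 167)
11^128 ≡ 47^2 = 2209 ≡ 38 (mod 167)
166 = 128 + 32 + 4 + 2 in binary powers of 2.
So 11^166 ≡ 38 · 61 · 112 · 121 ≡ 1 (mod 167).
Since the result is 1, base 11 gives no evidence that 167 is composite.

1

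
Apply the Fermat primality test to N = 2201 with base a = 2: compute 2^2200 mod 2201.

2^1 ≡ 2 (mod 2201)
2^2 ≡ 2^2 = 4 ≡ 4 (mod 2201)
2^4 ≡ 4^2 = 16 ≡ 16 (mod 2201)
2^8 ≡ 16^2 = 256 ≡ 256 (mod 2201)
2^16 ≡ 256^2 = 65536 ≡ 1707 (mod 2201)
2^32 ≡ 1707^2 = 2913849 ≡ 1926 (mod 2201)
2^64 ≡ 1926^2 = 3709476 ≡ 791 (mod 2201)
2^128 ≡ 791^2 = 625681 ≡ 597 (mod 2201)
2^256 ≡ 597^2 = 356409 ≡ 2048 (mod 2201)
2^512 ≡ 2048^2 = 4194304 ≡ 1399 (mod 2201)
2^1024 ≡ 1399^2 = 1957201 ≡ 512 (mod 2201)
2^2048 ≡ 512^2 = 262144 ≡ 225 (mod 2201)
2200 = 2048 + 128 + 16 + 8 in binary powers of 2.
So 2^2200 ≡ 225 · 597 · 1707 · 256 ≡ 1582 (mod 2201).
Since 1582 ≠ 1, base 2 is a Fermat witness: 2201 is composite.

1582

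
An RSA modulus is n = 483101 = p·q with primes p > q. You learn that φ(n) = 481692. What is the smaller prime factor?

φ(n) = (p−1)(q−1) = n − (p+q) + 1, so p + q = 483101 − 481692 + 1 = 1410.
p and q are the roots of t² − 1410t + 483101 = 0.
Discriminant: 1410² − 4·483101 = 1988100 − 1932404 = 55696; √55696 = 236.
q = (1410 − 236)/2 = 587, p = (1410 + 236)/2 = 823.
Check: 587 · 823 = 483101.

587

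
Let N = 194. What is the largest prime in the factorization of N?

97

194 = 2 · 97
97 is prime.
So 194 = 2 · 97; the largest prime factor is 97.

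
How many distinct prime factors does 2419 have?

2419 = 41 · 59
2419 = 41 · 59, which has 2 distinct prime factors.

2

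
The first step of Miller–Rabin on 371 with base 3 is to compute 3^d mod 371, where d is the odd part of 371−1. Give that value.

26

371 − 1 = 370 = 2^1 · 185, so d = 185.
3^1 ≡ 3 (mod 371)
3^2 ≡ 3^2 = 9 ≡ 9 (mod 371)
3^4 ≡ 9^2 = 81 ≡ 81 (mod 371)
3^8 ≡ 81^2 = 6561 ≡ 254 (mod 371)
3^16 ≡ 254^2 = 64516 ≡ 333 (mod 371)
3^32 ≡ 333^2 = 110889 ≡ 331 (mod 371)
3^64 ≡ 331^2 = 109561 ≡ 116 (mod 371)
3^128 ≡ 116^2 = 13456 ≡ 100 (mod 371)
185 = 128 + 32 + 16 + 8 + 1 in binary powers of 2.
So 3^185 ≡ 100 · 331 · 333 · 254 · 3 ≡ 26 (mod 371).
Squaring chain: 26; never reaches −1, so base 3 is a Miller–Rabin witness that 371 is composite.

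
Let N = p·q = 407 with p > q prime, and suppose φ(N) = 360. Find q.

11

φ(n) = (p−1)(q−1) = n − (p+q) + 1, so p + q = 407 − 360 + 1 = 48.
p and q are the roots of t² − 48t + 407 = 0.
Discriminant: 48² − 4·407 = 2304 − 1628 = 676; √676 = 26.
q = (48 − 26)/2 = 11, p = (48 + 26)/2 = 37.
Check: 11 · 37 = 407.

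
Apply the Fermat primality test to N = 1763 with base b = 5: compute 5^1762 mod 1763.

5^1 ≡ 5 (mod 1763)
5^2 ≡ 5^2 = 25 ≡ 25 (mod 1763)
5^4 ≡ 25^2 = 625 ≡ 625 (mod 1763)
5^8 ≡ 625^2 = 390625 ≡ 1002 (mod 1763)
5^16 ≡ 1002^2 = 1004004 ≡ 857 (mod 1763)
5^32 ≡ 857^2 = 734449 ≡ 1041 (mod 1763)
5^64 ≡ 1041^2 = 1083681 ≡ 1199 (mod 1763)
5^128 ≡ 1199^2 = 1437601 ≡ 756 (mod 1763)
5^256 ≡ 756^2 = 571536 ≡ 324 (mod 1763)
5^512 ≡ 324^2 = 104976 ≡ 959 (mod 1763)
5^1024 ≡ 959^2 = 919681 ≡ 1158 (mod 1763)
1762 = 1024 + 512 + 128 + 64 + 32 + 2 in binary powers of 2.
So 5^1762 ≡ 1158 · 959 · 756 · 1199 · 1041 · 25 ≡ 1665 (mod 1763).
Since 1665 ≠ 1, base 5 is a Fermat witness: 1763 is composite.

1665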